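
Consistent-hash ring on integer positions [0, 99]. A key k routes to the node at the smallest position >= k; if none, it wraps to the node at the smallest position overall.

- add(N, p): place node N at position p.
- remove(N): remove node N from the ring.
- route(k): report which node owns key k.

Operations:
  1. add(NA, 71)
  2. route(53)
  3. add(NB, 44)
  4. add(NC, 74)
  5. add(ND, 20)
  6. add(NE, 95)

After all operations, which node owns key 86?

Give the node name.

Answer: NE

Derivation:
Op 1: add NA@71 -> ring=[71:NA]
Op 2: route key 53: smallest pos >= 53 is 71 -> NA
Op 3: add NB@44 -> ring=[44:NB,71:NA]
Op 4: add NC@74 -> ring=[44:NB,71:NA,74:NC]
Op 5: add ND@20 -> ring=[20:ND,44:NB,71:NA,74:NC]
Op 6: add NE@95 -> ring=[20:ND,44:NB,71:NA,74:NC,95:NE]
Final route key 86: smallest pos >= 86 is 95 -> NE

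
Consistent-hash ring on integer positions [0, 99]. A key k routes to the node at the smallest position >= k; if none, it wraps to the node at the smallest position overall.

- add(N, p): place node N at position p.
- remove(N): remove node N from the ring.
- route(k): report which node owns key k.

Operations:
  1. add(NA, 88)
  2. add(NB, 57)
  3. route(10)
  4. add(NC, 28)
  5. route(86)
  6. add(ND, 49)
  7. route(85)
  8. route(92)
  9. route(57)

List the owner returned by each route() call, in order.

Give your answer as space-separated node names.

Op 1: add NA@88 -> ring=[88:NA]
Op 2: add NB@57 -> ring=[57:NB,88:NA]
Op 3: route key 10: smallest pos >= 10 is 57 -> NB
Op 4: add NC@28 -> ring=[28:NC,57:NB,88:NA]
Op 5: route key 86: smallest pos >= 86 is 88 -> NA
Op 6: add ND@49 -> ring=[28:NC,49:ND,57:NB,88:NA]
Op 7: route key 85: smallest pos >= 85 is 88 -> NA
Op 8: route key 92: none >= 92, wrap to smallest pos 28 -> NC
Op 9: route key 57: smallest pos >= 57 is 57 -> NB

Answer: NB NA NA NC NB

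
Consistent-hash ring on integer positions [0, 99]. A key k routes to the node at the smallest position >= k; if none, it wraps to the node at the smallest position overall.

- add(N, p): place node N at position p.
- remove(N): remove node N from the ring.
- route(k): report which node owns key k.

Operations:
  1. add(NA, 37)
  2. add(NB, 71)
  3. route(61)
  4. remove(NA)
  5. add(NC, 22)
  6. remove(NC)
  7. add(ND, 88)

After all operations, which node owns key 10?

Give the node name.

Op 1: add NA@37 -> ring=[37:NA]
Op 2: add NB@71 -> ring=[37:NA,71:NB]
Op 3: route key 61: smallest pos >= 61 is 71 -> NB
Op 4: remove NA -> ring=[71:NB]
Op 5: add NC@22 -> ring=[22:NC,71:NB]
Op 6: remove NC -> ring=[71:NB]
Op 7: add ND@88 -> ring=[71:NB,88:ND]
Final route key 10: smallest pos >= 10 is 71 -> NB

Answer: NB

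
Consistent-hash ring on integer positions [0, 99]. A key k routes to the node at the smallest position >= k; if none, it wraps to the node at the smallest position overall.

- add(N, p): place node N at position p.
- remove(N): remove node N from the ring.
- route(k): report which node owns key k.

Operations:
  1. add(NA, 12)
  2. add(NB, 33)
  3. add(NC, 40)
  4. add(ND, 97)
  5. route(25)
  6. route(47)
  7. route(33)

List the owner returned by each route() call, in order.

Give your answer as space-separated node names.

Answer: NB ND NB

Derivation:
Op 1: add NA@12 -> ring=[12:NA]
Op 2: add NB@33 -> ring=[12:NA,33:NB]
Op 3: add NC@40 -> ring=[12:NA,33:NB,40:NC]
Op 4: add ND@97 -> ring=[12:NA,33:NB,40:NC,97:ND]
Op 5: route key 25: smallest pos >= 25 is 33 -> NB
Op 6: route key 47: smallest pos >= 47 is 97 -> ND
Op 7: route key 33: smallest pos >= 33 is 33 -> NB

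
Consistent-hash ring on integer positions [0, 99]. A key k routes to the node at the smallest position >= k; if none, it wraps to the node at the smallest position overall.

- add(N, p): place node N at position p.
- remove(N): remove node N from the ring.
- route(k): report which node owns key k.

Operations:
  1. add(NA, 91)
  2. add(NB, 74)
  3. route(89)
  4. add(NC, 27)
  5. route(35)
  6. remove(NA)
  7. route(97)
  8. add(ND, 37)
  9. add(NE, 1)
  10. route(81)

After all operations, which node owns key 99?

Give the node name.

Op 1: add NA@91 -> ring=[91:NA]
Op 2: add NB@74 -> ring=[74:NB,91:NA]
Op 3: route key 89: smallest pos >= 89 is 91 -> NA
Op 4: add NC@27 -> ring=[27:NC,74:NB,91:NA]
Op 5: route key 35: smallest pos >= 35 is 74 -> NB
Op 6: remove NA -> ring=[27:NC,74:NB]
Op 7: route key 97: none >= 97, wrap to smallest pos 27 -> NC
Op 8: add ND@37 -> ring=[27:NC,37:ND,74:NB]
Op 9: add NE@1 -> ring=[1:NE,27:NC,37:ND,74:NB]
Op 10: route key 81: none >= 81, wrap to smallest pos 1 -> NE
Final route key 99: none >= 99, wrap to smallest pos 1 -> NE

Answer: NE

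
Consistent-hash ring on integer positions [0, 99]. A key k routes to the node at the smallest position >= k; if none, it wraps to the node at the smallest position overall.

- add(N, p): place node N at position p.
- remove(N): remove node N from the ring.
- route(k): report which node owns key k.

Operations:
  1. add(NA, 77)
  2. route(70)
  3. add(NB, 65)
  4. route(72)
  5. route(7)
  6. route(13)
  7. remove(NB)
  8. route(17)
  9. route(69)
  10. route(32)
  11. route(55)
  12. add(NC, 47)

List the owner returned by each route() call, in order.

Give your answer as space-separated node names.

Op 1: add NA@77 -> ring=[77:NA]
Op 2: route key 70: smallest pos >= 70 is 77 -> NA
Op 3: add NB@65 -> ring=[65:NB,77:NA]
Op 4: route key 72: smallest pos >= 72 is 77 -> NA
Op 5: route key 7: smallest pos >= 7 is 65 -> NB
Op 6: route key 13: smallest pos >= 13 is 65 -> NB
Op 7: remove NB -> ring=[77:NA]
Op 8: route key 17: smallest pos >= 17 is 77 -> NA
Op 9: route key 69: smallest pos >= 69 is 77 -> NA
Op 10: route key 32: smallest pos >= 32 is 77 -> NA
Op 11: route key 55: smallest pos >= 55 is 77 -> NA
Op 12: add NC@47 -> ring=[47:NC,77:NA]

Answer: NA NA NB NB NA NA NA NA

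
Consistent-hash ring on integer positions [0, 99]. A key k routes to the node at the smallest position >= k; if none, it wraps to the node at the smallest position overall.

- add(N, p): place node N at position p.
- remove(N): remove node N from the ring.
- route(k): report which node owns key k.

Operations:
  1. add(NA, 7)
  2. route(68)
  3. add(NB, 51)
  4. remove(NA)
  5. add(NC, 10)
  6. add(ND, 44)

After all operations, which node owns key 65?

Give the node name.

Op 1: add NA@7 -> ring=[7:NA]
Op 2: route key 68: none >= 68, wrap to smallest pos 7 -> NA
Op 3: add NB@51 -> ring=[7:NA,51:NB]
Op 4: remove NA -> ring=[51:NB]
Op 5: add NC@10 -> ring=[10:NC,51:NB]
Op 6: add ND@44 -> ring=[10:NC,44:ND,51:NB]
Final route key 65: none >= 65, wrap to smallest pos 10 -> NC

Answer: NC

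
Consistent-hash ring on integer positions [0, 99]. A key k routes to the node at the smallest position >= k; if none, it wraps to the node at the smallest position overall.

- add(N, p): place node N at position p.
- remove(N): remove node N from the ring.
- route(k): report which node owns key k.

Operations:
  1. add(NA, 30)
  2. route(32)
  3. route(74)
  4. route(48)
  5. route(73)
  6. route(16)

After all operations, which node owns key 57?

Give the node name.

Op 1: add NA@30 -> ring=[30:NA]
Op 2: route key 32: none >= 32, wrap to smallest pos 30 -> NA
Op 3: route key 74: none >= 74, wrap to smallest pos 30 -> NA
Op 4: route key 48: none >= 48, wrap to smallest pos 30 -> NA
Op 5: route key 73: none >= 73, wrap to smallest pos 30 -> NA
Op 6: route key 16: smallest pos >= 16 is 30 -> NA
Final route key 57: none >= 57, wrap to smallest pos 30 -> NA

Answer: NA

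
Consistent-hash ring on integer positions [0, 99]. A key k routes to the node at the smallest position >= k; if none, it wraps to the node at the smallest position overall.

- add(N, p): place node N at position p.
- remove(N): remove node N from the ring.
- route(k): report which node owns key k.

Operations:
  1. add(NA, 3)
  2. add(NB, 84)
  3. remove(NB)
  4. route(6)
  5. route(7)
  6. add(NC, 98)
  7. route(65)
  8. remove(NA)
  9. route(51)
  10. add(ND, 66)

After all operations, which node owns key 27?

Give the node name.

Op 1: add NA@3 -> ring=[3:NA]
Op 2: add NB@84 -> ring=[3:NA,84:NB]
Op 3: remove NB -> ring=[3:NA]
Op 4: route key 6: none >= 6, wrap to smallest pos 3 -> NA
Op 5: route key 7: none >= 7, wrap to smallest pos 3 -> NA
Op 6: add NC@98 -> ring=[3:NA,98:NC]
Op 7: route key 65: smallest pos >= 65 is 98 -> NC
Op 8: remove NA -> ring=[98:NC]
Op 9: route key 51: smallest pos >= 51 is 98 -> NC
Op 10: add ND@66 -> ring=[66:ND,98:NC]
Final route key 27: smallest pos >= 27 is 66 -> ND

Answer: ND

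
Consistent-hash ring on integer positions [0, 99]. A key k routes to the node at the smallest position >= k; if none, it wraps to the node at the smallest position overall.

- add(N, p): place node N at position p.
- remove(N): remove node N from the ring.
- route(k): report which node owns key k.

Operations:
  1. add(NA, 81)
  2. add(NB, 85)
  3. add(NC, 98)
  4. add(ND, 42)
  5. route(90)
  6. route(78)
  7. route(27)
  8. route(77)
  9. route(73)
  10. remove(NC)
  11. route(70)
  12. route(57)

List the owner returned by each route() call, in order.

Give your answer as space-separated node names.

Answer: NC NA ND NA NA NA NA

Derivation:
Op 1: add NA@81 -> ring=[81:NA]
Op 2: add NB@85 -> ring=[81:NA,85:NB]
Op 3: add NC@98 -> ring=[81:NA,85:NB,98:NC]
Op 4: add ND@42 -> ring=[42:ND,81:NA,85:NB,98:NC]
Op 5: route key 90: smallest pos >= 90 is 98 -> NC
Op 6: route key 78: smallest pos >= 78 is 81 -> NA
Op 7: route key 27: smallest pos >= 27 is 42 -> ND
Op 8: route key 77: smallest pos >= 77 is 81 -> NA
Op 9: route key 73: smallest pos >= 73 is 81 -> NA
Op 10: remove NC -> ring=[42:ND,81:NA,85:NB]
Op 11: route key 70: smallest pos >= 70 is 81 -> NA
Op 12: route key 57: smallest pos >= 57 is 81 -> NA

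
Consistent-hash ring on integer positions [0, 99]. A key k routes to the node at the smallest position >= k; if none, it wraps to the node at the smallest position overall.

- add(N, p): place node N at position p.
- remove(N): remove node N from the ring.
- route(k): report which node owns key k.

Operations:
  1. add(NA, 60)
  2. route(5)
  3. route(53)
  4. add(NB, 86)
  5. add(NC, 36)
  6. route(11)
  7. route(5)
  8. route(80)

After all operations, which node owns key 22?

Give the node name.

Answer: NC

Derivation:
Op 1: add NA@60 -> ring=[60:NA]
Op 2: route key 5: smallest pos >= 5 is 60 -> NA
Op 3: route key 53: smallest pos >= 53 is 60 -> NA
Op 4: add NB@86 -> ring=[60:NA,86:NB]
Op 5: add NC@36 -> ring=[36:NC,60:NA,86:NB]
Op 6: route key 11: smallest pos >= 11 is 36 -> NC
Op 7: route key 5: smallest pos >= 5 is 36 -> NC
Op 8: route key 80: smallest pos >= 80 is 86 -> NB
Final route key 22: smallest pos >= 22 is 36 -> NC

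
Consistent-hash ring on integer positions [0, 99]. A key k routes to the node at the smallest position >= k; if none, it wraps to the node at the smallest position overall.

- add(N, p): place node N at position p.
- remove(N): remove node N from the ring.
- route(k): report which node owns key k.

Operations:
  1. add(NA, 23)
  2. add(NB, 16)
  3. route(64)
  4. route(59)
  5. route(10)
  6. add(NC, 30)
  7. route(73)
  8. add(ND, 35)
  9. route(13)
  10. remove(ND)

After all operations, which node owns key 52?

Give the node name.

Answer: NB

Derivation:
Op 1: add NA@23 -> ring=[23:NA]
Op 2: add NB@16 -> ring=[16:NB,23:NA]
Op 3: route key 64: none >= 64, wrap to smallest pos 16 -> NB
Op 4: route key 59: none >= 59, wrap to smallest pos 16 -> NB
Op 5: route key 10: smallest pos >= 10 is 16 -> NB
Op 6: add NC@30 -> ring=[16:NB,23:NA,30:NC]
Op 7: route key 73: none >= 73, wrap to smallest pos 16 -> NB
Op 8: add ND@35 -> ring=[16:NB,23:NA,30:NC,35:ND]
Op 9: route key 13: smallest pos >= 13 is 16 -> NB
Op 10: remove ND -> ring=[16:NB,23:NA,30:NC]
Final route key 52: none >= 52, wrap to smallest pos 16 -> NB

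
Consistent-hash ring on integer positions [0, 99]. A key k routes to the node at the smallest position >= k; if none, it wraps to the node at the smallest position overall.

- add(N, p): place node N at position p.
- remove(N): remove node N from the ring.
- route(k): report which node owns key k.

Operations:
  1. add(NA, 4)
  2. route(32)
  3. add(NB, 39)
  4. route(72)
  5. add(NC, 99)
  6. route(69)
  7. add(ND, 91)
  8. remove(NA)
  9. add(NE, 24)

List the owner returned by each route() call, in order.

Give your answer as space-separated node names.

Op 1: add NA@4 -> ring=[4:NA]
Op 2: route key 32: none >= 32, wrap to smallest pos 4 -> NA
Op 3: add NB@39 -> ring=[4:NA,39:NB]
Op 4: route key 72: none >= 72, wrap to smallest pos 4 -> NA
Op 5: add NC@99 -> ring=[4:NA,39:NB,99:NC]
Op 6: route key 69: smallest pos >= 69 is 99 -> NC
Op 7: add ND@91 -> ring=[4:NA,39:NB,91:ND,99:NC]
Op 8: remove NA -> ring=[39:NB,91:ND,99:NC]
Op 9: add NE@24 -> ring=[24:NE,39:NB,91:ND,99:NC]

Answer: NA NA NC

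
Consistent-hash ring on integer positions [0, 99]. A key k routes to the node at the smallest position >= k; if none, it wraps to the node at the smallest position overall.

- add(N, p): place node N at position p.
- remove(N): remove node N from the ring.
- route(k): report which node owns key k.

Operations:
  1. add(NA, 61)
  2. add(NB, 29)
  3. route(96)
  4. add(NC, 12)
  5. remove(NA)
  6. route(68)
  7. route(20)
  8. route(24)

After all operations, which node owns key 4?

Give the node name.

Op 1: add NA@61 -> ring=[61:NA]
Op 2: add NB@29 -> ring=[29:NB,61:NA]
Op 3: route key 96: none >= 96, wrap to smallest pos 29 -> NB
Op 4: add NC@12 -> ring=[12:NC,29:NB,61:NA]
Op 5: remove NA -> ring=[12:NC,29:NB]
Op 6: route key 68: none >= 68, wrap to smallest pos 12 -> NC
Op 7: route key 20: smallest pos >= 20 is 29 -> NB
Op 8: route key 24: smallest pos >= 24 is 29 -> NB
Final route key 4: smallest pos >= 4 is 12 -> NC

Answer: NC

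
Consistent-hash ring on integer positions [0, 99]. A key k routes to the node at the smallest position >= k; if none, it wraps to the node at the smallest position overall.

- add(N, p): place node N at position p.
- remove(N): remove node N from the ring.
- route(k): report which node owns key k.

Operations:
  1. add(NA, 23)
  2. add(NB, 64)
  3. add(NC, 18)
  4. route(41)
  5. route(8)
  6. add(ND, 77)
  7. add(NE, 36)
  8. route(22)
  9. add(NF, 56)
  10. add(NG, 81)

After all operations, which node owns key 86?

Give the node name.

Op 1: add NA@23 -> ring=[23:NA]
Op 2: add NB@64 -> ring=[23:NA,64:NB]
Op 3: add NC@18 -> ring=[18:NC,23:NA,64:NB]
Op 4: route key 41: smallest pos >= 41 is 64 -> NB
Op 5: route key 8: smallest pos >= 8 is 18 -> NC
Op 6: add ND@77 -> ring=[18:NC,23:NA,64:NB,77:ND]
Op 7: add NE@36 -> ring=[18:NC,23:NA,36:NE,64:NB,77:ND]
Op 8: route key 22: smallest pos >= 22 is 23 -> NA
Op 9: add NF@56 -> ring=[18:NC,23:NA,36:NE,56:NF,64:NB,77:ND]
Op 10: add NG@81 -> ring=[18:NC,23:NA,36:NE,56:NF,64:NB,77:ND,81:NG]
Final route key 86: none >= 86, wrap to smallest pos 18 -> NC

Answer: NC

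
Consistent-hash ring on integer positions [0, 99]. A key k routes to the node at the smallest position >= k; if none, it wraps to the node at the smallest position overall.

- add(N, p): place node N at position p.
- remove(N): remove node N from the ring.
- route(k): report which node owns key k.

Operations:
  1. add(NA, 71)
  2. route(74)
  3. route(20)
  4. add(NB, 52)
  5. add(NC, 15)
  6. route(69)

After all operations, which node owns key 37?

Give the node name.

Answer: NB

Derivation:
Op 1: add NA@71 -> ring=[71:NA]
Op 2: route key 74: none >= 74, wrap to smallest pos 71 -> NA
Op 3: route key 20: smallest pos >= 20 is 71 -> NA
Op 4: add NB@52 -> ring=[52:NB,71:NA]
Op 5: add NC@15 -> ring=[15:NC,52:NB,71:NA]
Op 6: route key 69: smallest pos >= 69 is 71 -> NA
Final route key 37: smallest pos >= 37 is 52 -> NB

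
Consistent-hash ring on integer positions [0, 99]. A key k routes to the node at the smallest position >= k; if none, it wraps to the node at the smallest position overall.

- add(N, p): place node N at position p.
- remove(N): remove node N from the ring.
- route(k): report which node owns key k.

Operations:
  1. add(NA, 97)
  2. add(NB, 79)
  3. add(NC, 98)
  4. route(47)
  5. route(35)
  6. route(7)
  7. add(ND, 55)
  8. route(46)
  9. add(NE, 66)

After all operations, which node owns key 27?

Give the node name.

Answer: ND

Derivation:
Op 1: add NA@97 -> ring=[97:NA]
Op 2: add NB@79 -> ring=[79:NB,97:NA]
Op 3: add NC@98 -> ring=[79:NB,97:NA,98:NC]
Op 4: route key 47: smallest pos >= 47 is 79 -> NB
Op 5: route key 35: smallest pos >= 35 is 79 -> NB
Op 6: route key 7: smallest pos >= 7 is 79 -> NB
Op 7: add ND@55 -> ring=[55:ND,79:NB,97:NA,98:NC]
Op 8: route key 46: smallest pos >= 46 is 55 -> ND
Op 9: add NE@66 -> ring=[55:ND,66:NE,79:NB,97:NA,98:NC]
Final route key 27: smallest pos >= 27 is 55 -> ND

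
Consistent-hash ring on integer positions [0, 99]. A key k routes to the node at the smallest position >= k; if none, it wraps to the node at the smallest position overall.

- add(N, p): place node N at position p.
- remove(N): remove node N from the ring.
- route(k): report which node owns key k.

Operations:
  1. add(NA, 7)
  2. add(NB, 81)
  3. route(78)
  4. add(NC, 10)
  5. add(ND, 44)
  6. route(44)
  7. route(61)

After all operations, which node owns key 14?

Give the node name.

Answer: ND

Derivation:
Op 1: add NA@7 -> ring=[7:NA]
Op 2: add NB@81 -> ring=[7:NA,81:NB]
Op 3: route key 78: smallest pos >= 78 is 81 -> NB
Op 4: add NC@10 -> ring=[7:NA,10:NC,81:NB]
Op 5: add ND@44 -> ring=[7:NA,10:NC,44:ND,81:NB]
Op 6: route key 44: smallest pos >= 44 is 44 -> ND
Op 7: route key 61: smallest pos >= 61 is 81 -> NB
Final route key 14: smallest pos >= 14 is 44 -> ND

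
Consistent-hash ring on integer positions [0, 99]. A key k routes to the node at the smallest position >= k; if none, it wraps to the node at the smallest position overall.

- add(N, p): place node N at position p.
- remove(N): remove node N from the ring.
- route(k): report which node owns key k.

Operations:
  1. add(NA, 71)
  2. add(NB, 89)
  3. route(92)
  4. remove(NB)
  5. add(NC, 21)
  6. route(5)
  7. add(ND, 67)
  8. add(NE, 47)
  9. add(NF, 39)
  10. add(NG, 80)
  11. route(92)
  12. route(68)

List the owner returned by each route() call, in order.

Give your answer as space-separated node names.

Answer: NA NC NC NA

Derivation:
Op 1: add NA@71 -> ring=[71:NA]
Op 2: add NB@89 -> ring=[71:NA,89:NB]
Op 3: route key 92: none >= 92, wrap to smallest pos 71 -> NA
Op 4: remove NB -> ring=[71:NA]
Op 5: add NC@21 -> ring=[21:NC,71:NA]
Op 6: route key 5: smallest pos >= 5 is 21 -> NC
Op 7: add ND@67 -> ring=[21:NC,67:ND,71:NA]
Op 8: add NE@47 -> ring=[21:NC,47:NE,67:ND,71:NA]
Op 9: add NF@39 -> ring=[21:NC,39:NF,47:NE,67:ND,71:NA]
Op 10: add NG@80 -> ring=[21:NC,39:NF,47:NE,67:ND,71:NA,80:NG]
Op 11: route key 92: none >= 92, wrap to smallest pos 21 -> NC
Op 12: route key 68: smallest pos >= 68 is 71 -> NA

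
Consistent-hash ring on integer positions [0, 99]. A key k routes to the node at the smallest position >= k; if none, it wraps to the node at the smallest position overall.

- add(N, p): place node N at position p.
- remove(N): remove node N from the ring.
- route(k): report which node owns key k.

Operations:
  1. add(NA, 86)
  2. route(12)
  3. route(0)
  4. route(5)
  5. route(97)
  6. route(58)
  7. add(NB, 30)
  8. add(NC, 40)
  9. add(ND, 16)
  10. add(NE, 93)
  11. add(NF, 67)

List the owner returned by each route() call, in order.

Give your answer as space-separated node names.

Op 1: add NA@86 -> ring=[86:NA]
Op 2: route key 12: smallest pos >= 12 is 86 -> NA
Op 3: route key 0: smallest pos >= 0 is 86 -> NA
Op 4: route key 5: smallest pos >= 5 is 86 -> NA
Op 5: route key 97: none >= 97, wrap to smallest pos 86 -> NA
Op 6: route key 58: smallest pos >= 58 is 86 -> NA
Op 7: add NB@30 -> ring=[30:NB,86:NA]
Op 8: add NC@40 -> ring=[30:NB,40:NC,86:NA]
Op 9: add ND@16 -> ring=[16:ND,30:NB,40:NC,86:NA]
Op 10: add NE@93 -> ring=[16:ND,30:NB,40:NC,86:NA,93:NE]
Op 11: add NF@67 -> ring=[16:ND,30:NB,40:NC,67:NF,86:NA,93:NE]

Answer: NA NA NA NA NA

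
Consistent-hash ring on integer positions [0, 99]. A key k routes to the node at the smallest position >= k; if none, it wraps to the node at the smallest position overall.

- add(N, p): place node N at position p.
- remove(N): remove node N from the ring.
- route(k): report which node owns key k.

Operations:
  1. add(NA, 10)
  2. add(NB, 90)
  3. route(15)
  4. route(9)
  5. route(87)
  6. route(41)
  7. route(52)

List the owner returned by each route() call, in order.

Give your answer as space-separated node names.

Op 1: add NA@10 -> ring=[10:NA]
Op 2: add NB@90 -> ring=[10:NA,90:NB]
Op 3: route key 15: smallest pos >= 15 is 90 -> NB
Op 4: route key 9: smallest pos >= 9 is 10 -> NA
Op 5: route key 87: smallest pos >= 87 is 90 -> NB
Op 6: route key 41: smallest pos >= 41 is 90 -> NB
Op 7: route key 52: smallest pos >= 52 is 90 -> NB

Answer: NB NA NB NB NB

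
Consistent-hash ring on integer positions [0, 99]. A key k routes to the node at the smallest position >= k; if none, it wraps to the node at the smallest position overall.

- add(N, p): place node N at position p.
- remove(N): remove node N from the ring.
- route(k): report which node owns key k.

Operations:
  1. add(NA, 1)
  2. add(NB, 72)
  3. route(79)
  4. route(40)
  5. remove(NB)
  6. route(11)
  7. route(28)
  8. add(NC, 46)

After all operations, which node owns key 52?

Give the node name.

Op 1: add NA@1 -> ring=[1:NA]
Op 2: add NB@72 -> ring=[1:NA,72:NB]
Op 3: route key 79: none >= 79, wrap to smallest pos 1 -> NA
Op 4: route key 40: smallest pos >= 40 is 72 -> NB
Op 5: remove NB -> ring=[1:NA]
Op 6: route key 11: none >= 11, wrap to smallest pos 1 -> NA
Op 7: route key 28: none >= 28, wrap to smallest pos 1 -> NA
Op 8: add NC@46 -> ring=[1:NA,46:NC]
Final route key 52: none >= 52, wrap to smallest pos 1 -> NA

Answer: NA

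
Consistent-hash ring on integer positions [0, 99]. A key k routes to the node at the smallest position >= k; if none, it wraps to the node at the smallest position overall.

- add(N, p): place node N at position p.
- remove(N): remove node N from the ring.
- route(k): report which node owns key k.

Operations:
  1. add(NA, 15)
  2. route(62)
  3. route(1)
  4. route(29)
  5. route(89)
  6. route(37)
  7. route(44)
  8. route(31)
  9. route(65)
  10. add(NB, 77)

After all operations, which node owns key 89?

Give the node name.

Answer: NA

Derivation:
Op 1: add NA@15 -> ring=[15:NA]
Op 2: route key 62: none >= 62, wrap to smallest pos 15 -> NA
Op 3: route key 1: smallest pos >= 1 is 15 -> NA
Op 4: route key 29: none >= 29, wrap to smallest pos 15 -> NA
Op 5: route key 89: none >= 89, wrap to smallest pos 15 -> NA
Op 6: route key 37: none >= 37, wrap to smallest pos 15 -> NA
Op 7: route key 44: none >= 44, wrap to smallest pos 15 -> NA
Op 8: route key 31: none >= 31, wrap to smallest pos 15 -> NA
Op 9: route key 65: none >= 65, wrap to smallest pos 15 -> NA
Op 10: add NB@77 -> ring=[15:NA,77:NB]
Final route key 89: none >= 89, wrap to smallest pos 15 -> NA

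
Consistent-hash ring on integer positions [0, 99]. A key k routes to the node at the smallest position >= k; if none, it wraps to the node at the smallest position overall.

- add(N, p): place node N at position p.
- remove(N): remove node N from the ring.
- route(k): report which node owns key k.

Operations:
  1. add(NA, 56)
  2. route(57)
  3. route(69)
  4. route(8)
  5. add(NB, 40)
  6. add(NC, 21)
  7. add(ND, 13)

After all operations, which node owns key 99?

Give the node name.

Answer: ND

Derivation:
Op 1: add NA@56 -> ring=[56:NA]
Op 2: route key 57: none >= 57, wrap to smallest pos 56 -> NA
Op 3: route key 69: none >= 69, wrap to smallest pos 56 -> NA
Op 4: route key 8: smallest pos >= 8 is 56 -> NA
Op 5: add NB@40 -> ring=[40:NB,56:NA]
Op 6: add NC@21 -> ring=[21:NC,40:NB,56:NA]
Op 7: add ND@13 -> ring=[13:ND,21:NC,40:NB,56:NA]
Final route key 99: none >= 99, wrap to smallest pos 13 -> ND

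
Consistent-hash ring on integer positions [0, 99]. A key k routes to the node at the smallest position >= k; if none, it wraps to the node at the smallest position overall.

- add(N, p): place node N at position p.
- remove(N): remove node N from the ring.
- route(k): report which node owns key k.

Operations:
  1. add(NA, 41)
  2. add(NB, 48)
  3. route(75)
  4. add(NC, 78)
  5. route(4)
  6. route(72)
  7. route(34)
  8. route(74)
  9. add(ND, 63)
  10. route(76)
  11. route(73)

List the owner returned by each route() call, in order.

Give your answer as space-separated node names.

Op 1: add NA@41 -> ring=[41:NA]
Op 2: add NB@48 -> ring=[41:NA,48:NB]
Op 3: route key 75: none >= 75, wrap to smallest pos 41 -> NA
Op 4: add NC@78 -> ring=[41:NA,48:NB,78:NC]
Op 5: route key 4: smallest pos >= 4 is 41 -> NA
Op 6: route key 72: smallest pos >= 72 is 78 -> NC
Op 7: route key 34: smallest pos >= 34 is 41 -> NA
Op 8: route key 74: smallest pos >= 74 is 78 -> NC
Op 9: add ND@63 -> ring=[41:NA,48:NB,63:ND,78:NC]
Op 10: route key 76: smallest pos >= 76 is 78 -> NC
Op 11: route key 73: smallest pos >= 73 is 78 -> NC

Answer: NA NA NC NA NC NC NC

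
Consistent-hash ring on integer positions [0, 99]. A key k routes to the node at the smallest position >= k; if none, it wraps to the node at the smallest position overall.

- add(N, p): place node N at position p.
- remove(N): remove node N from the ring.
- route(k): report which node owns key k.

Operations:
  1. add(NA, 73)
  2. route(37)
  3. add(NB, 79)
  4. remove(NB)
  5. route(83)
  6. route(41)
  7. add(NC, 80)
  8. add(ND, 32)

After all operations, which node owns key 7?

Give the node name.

Op 1: add NA@73 -> ring=[73:NA]
Op 2: route key 37: smallest pos >= 37 is 73 -> NA
Op 3: add NB@79 -> ring=[73:NA,79:NB]
Op 4: remove NB -> ring=[73:NA]
Op 5: route key 83: none >= 83, wrap to smallest pos 73 -> NA
Op 6: route key 41: smallest pos >= 41 is 73 -> NA
Op 7: add NC@80 -> ring=[73:NA,80:NC]
Op 8: add ND@32 -> ring=[32:ND,73:NA,80:NC]
Final route key 7: smallest pos >= 7 is 32 -> ND

Answer: ND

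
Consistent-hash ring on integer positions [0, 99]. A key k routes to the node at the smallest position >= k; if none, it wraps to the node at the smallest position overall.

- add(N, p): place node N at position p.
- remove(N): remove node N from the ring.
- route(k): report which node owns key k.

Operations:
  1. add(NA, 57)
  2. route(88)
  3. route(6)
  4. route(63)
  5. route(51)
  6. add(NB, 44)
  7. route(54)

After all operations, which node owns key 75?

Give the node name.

Op 1: add NA@57 -> ring=[57:NA]
Op 2: route key 88: none >= 88, wrap to smallest pos 57 -> NA
Op 3: route key 6: smallest pos >= 6 is 57 -> NA
Op 4: route key 63: none >= 63, wrap to smallest pos 57 -> NA
Op 5: route key 51: smallest pos >= 51 is 57 -> NA
Op 6: add NB@44 -> ring=[44:NB,57:NA]
Op 7: route key 54: smallest pos >= 54 is 57 -> NA
Final route key 75: none >= 75, wrap to smallest pos 44 -> NB

Answer: NB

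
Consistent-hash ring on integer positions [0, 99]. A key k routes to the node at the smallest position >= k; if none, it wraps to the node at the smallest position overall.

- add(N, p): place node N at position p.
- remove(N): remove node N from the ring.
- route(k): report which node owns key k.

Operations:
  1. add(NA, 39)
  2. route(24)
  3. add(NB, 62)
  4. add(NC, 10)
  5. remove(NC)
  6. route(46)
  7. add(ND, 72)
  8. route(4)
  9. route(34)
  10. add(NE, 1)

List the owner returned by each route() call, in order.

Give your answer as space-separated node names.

Answer: NA NB NA NA

Derivation:
Op 1: add NA@39 -> ring=[39:NA]
Op 2: route key 24: smallest pos >= 24 is 39 -> NA
Op 3: add NB@62 -> ring=[39:NA,62:NB]
Op 4: add NC@10 -> ring=[10:NC,39:NA,62:NB]
Op 5: remove NC -> ring=[39:NA,62:NB]
Op 6: route key 46: smallest pos >= 46 is 62 -> NB
Op 7: add ND@72 -> ring=[39:NA,62:NB,72:ND]
Op 8: route key 4: smallest pos >= 4 is 39 -> NA
Op 9: route key 34: smallest pos >= 34 is 39 -> NA
Op 10: add NE@1 -> ring=[1:NE,39:NA,62:NB,72:ND]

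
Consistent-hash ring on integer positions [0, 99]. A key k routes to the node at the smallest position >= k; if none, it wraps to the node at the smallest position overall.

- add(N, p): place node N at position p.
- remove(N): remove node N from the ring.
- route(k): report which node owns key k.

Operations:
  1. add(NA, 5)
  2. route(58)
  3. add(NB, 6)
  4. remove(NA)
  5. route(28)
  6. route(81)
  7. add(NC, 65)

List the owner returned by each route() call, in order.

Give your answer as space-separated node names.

Op 1: add NA@5 -> ring=[5:NA]
Op 2: route key 58: none >= 58, wrap to smallest pos 5 -> NA
Op 3: add NB@6 -> ring=[5:NA,6:NB]
Op 4: remove NA -> ring=[6:NB]
Op 5: route key 28: none >= 28, wrap to smallest pos 6 -> NB
Op 6: route key 81: none >= 81, wrap to smallest pos 6 -> NB
Op 7: add NC@65 -> ring=[6:NB,65:NC]

Answer: NA NB NB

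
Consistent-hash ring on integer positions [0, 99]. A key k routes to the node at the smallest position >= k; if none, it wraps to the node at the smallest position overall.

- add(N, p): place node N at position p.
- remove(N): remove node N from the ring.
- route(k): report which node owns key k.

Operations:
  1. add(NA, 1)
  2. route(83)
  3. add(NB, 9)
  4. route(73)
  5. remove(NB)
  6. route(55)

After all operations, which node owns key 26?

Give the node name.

Op 1: add NA@1 -> ring=[1:NA]
Op 2: route key 83: none >= 83, wrap to smallest pos 1 -> NA
Op 3: add NB@9 -> ring=[1:NA,9:NB]
Op 4: route key 73: none >= 73, wrap to smallest pos 1 -> NA
Op 5: remove NB -> ring=[1:NA]
Op 6: route key 55: none >= 55, wrap to smallest pos 1 -> NA
Final route key 26: none >= 26, wrap to smallest pos 1 -> NA

Answer: NA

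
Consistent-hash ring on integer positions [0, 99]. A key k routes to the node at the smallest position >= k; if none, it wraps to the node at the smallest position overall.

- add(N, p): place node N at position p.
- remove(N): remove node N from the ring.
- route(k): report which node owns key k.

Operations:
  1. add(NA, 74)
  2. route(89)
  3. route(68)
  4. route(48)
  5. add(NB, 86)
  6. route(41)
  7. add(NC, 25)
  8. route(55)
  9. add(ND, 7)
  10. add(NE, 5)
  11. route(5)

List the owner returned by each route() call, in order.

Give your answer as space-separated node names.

Op 1: add NA@74 -> ring=[74:NA]
Op 2: route key 89: none >= 89, wrap to smallest pos 74 -> NA
Op 3: route key 68: smallest pos >= 68 is 74 -> NA
Op 4: route key 48: smallest pos >= 48 is 74 -> NA
Op 5: add NB@86 -> ring=[74:NA,86:NB]
Op 6: route key 41: smallest pos >= 41 is 74 -> NA
Op 7: add NC@25 -> ring=[25:NC,74:NA,86:NB]
Op 8: route key 55: smallest pos >= 55 is 74 -> NA
Op 9: add ND@7 -> ring=[7:ND,25:NC,74:NA,86:NB]
Op 10: add NE@5 -> ring=[5:NE,7:ND,25:NC,74:NA,86:NB]
Op 11: route key 5: smallest pos >= 5 is 5 -> NE

Answer: NA NA NA NA NA NE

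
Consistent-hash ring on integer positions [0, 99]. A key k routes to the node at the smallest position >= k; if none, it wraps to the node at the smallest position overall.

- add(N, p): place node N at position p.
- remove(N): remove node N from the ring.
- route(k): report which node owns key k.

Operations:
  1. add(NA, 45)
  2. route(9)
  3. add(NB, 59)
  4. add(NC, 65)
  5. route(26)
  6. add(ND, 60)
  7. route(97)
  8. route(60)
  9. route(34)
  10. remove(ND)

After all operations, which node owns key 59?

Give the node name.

Op 1: add NA@45 -> ring=[45:NA]
Op 2: route key 9: smallest pos >= 9 is 45 -> NA
Op 3: add NB@59 -> ring=[45:NA,59:NB]
Op 4: add NC@65 -> ring=[45:NA,59:NB,65:NC]
Op 5: route key 26: smallest pos >= 26 is 45 -> NA
Op 6: add ND@60 -> ring=[45:NA,59:NB,60:ND,65:NC]
Op 7: route key 97: none >= 97, wrap to smallest pos 45 -> NA
Op 8: route key 60: smallest pos >= 60 is 60 -> ND
Op 9: route key 34: smallest pos >= 34 is 45 -> NA
Op 10: remove ND -> ring=[45:NA,59:NB,65:NC]
Final route key 59: smallest pos >= 59 is 59 -> NB

Answer: NB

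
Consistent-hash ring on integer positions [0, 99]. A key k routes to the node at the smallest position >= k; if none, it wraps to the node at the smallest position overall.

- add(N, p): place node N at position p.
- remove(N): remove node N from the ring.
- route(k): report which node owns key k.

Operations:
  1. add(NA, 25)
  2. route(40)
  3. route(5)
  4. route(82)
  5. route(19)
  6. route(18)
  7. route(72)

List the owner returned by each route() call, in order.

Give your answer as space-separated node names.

Answer: NA NA NA NA NA NA

Derivation:
Op 1: add NA@25 -> ring=[25:NA]
Op 2: route key 40: none >= 40, wrap to smallest pos 25 -> NA
Op 3: route key 5: smallest pos >= 5 is 25 -> NA
Op 4: route key 82: none >= 82, wrap to smallest pos 25 -> NA
Op 5: route key 19: smallest pos >= 19 is 25 -> NA
Op 6: route key 18: smallest pos >= 18 is 25 -> NA
Op 7: route key 72: none >= 72, wrap to smallest pos 25 -> NA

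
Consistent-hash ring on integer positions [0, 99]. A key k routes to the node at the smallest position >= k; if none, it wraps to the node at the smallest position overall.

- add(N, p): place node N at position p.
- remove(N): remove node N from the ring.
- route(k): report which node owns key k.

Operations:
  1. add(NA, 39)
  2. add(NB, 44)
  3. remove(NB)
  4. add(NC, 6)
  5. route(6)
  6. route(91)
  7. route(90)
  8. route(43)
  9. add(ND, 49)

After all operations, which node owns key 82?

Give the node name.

Answer: NC

Derivation:
Op 1: add NA@39 -> ring=[39:NA]
Op 2: add NB@44 -> ring=[39:NA,44:NB]
Op 3: remove NB -> ring=[39:NA]
Op 4: add NC@6 -> ring=[6:NC,39:NA]
Op 5: route key 6: smallest pos >= 6 is 6 -> NC
Op 6: route key 91: none >= 91, wrap to smallest pos 6 -> NC
Op 7: route key 90: none >= 90, wrap to smallest pos 6 -> NC
Op 8: route key 43: none >= 43, wrap to smallest pos 6 -> NC
Op 9: add ND@49 -> ring=[6:NC,39:NA,49:ND]
Final route key 82: none >= 82, wrap to smallest pos 6 -> NC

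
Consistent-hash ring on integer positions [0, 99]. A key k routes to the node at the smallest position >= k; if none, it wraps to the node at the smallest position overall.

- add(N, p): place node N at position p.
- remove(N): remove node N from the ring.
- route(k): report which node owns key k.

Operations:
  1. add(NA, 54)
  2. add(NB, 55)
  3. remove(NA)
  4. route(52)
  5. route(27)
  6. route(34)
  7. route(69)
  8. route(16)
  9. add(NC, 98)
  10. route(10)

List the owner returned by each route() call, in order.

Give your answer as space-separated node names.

Answer: NB NB NB NB NB NB

Derivation:
Op 1: add NA@54 -> ring=[54:NA]
Op 2: add NB@55 -> ring=[54:NA,55:NB]
Op 3: remove NA -> ring=[55:NB]
Op 4: route key 52: smallest pos >= 52 is 55 -> NB
Op 5: route key 27: smallest pos >= 27 is 55 -> NB
Op 6: route key 34: smallest pos >= 34 is 55 -> NB
Op 7: route key 69: none >= 69, wrap to smallest pos 55 -> NB
Op 8: route key 16: smallest pos >= 16 is 55 -> NB
Op 9: add NC@98 -> ring=[55:NB,98:NC]
Op 10: route key 10: smallest pos >= 10 is 55 -> NB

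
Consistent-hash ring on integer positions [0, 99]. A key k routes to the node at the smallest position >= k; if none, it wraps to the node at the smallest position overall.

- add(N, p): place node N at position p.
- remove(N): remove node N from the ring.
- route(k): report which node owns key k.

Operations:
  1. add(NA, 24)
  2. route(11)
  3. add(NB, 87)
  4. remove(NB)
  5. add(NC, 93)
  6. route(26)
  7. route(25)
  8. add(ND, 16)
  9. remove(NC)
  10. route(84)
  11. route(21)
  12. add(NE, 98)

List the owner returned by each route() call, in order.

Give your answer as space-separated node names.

Op 1: add NA@24 -> ring=[24:NA]
Op 2: route key 11: smallest pos >= 11 is 24 -> NA
Op 3: add NB@87 -> ring=[24:NA,87:NB]
Op 4: remove NB -> ring=[24:NA]
Op 5: add NC@93 -> ring=[24:NA,93:NC]
Op 6: route key 26: smallest pos >= 26 is 93 -> NC
Op 7: route key 25: smallest pos >= 25 is 93 -> NC
Op 8: add ND@16 -> ring=[16:ND,24:NA,93:NC]
Op 9: remove NC -> ring=[16:ND,24:NA]
Op 10: route key 84: none >= 84, wrap to smallest pos 16 -> ND
Op 11: route key 21: smallest pos >= 21 is 24 -> NA
Op 12: add NE@98 -> ring=[16:ND,24:NA,98:NE]

Answer: NA NC NC ND NA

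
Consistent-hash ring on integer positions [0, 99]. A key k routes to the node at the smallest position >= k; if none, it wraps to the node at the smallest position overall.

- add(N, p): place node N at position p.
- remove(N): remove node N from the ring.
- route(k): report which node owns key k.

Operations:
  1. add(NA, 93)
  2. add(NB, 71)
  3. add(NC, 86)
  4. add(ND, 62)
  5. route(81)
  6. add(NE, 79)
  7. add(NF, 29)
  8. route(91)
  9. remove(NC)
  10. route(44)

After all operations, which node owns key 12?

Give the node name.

Answer: NF

Derivation:
Op 1: add NA@93 -> ring=[93:NA]
Op 2: add NB@71 -> ring=[71:NB,93:NA]
Op 3: add NC@86 -> ring=[71:NB,86:NC,93:NA]
Op 4: add ND@62 -> ring=[62:ND,71:NB,86:NC,93:NA]
Op 5: route key 81: smallest pos >= 81 is 86 -> NC
Op 6: add NE@79 -> ring=[62:ND,71:NB,79:NE,86:NC,93:NA]
Op 7: add NF@29 -> ring=[29:NF,62:ND,71:NB,79:NE,86:NC,93:NA]
Op 8: route key 91: smallest pos >= 91 is 93 -> NA
Op 9: remove NC -> ring=[29:NF,62:ND,71:NB,79:NE,93:NA]
Op 10: route key 44: smallest pos >= 44 is 62 -> ND
Final route key 12: smallest pos >= 12 is 29 -> NF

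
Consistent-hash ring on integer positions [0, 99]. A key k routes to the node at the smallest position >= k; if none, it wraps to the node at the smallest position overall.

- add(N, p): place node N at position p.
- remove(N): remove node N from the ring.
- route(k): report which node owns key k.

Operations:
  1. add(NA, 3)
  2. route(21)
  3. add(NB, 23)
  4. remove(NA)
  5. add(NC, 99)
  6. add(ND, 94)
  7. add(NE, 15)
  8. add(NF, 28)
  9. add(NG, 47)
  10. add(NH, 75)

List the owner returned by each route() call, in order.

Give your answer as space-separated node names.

Answer: NA

Derivation:
Op 1: add NA@3 -> ring=[3:NA]
Op 2: route key 21: none >= 21, wrap to smallest pos 3 -> NA
Op 3: add NB@23 -> ring=[3:NA,23:NB]
Op 4: remove NA -> ring=[23:NB]
Op 5: add NC@99 -> ring=[23:NB,99:NC]
Op 6: add ND@94 -> ring=[23:NB,94:ND,99:NC]
Op 7: add NE@15 -> ring=[15:NE,23:NB,94:ND,99:NC]
Op 8: add NF@28 -> ring=[15:NE,23:NB,28:NF,94:ND,99:NC]
Op 9: add NG@47 -> ring=[15:NE,23:NB,28:NF,47:NG,94:ND,99:NC]
Op 10: add NH@75 -> ring=[15:NE,23:NB,28:NF,47:NG,75:NH,94:ND,99:NC]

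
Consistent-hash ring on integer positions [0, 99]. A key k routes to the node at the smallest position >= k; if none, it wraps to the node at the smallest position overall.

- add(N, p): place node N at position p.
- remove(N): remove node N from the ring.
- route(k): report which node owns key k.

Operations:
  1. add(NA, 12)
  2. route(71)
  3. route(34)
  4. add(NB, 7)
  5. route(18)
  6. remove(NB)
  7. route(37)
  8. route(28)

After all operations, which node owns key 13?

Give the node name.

Answer: NA

Derivation:
Op 1: add NA@12 -> ring=[12:NA]
Op 2: route key 71: none >= 71, wrap to smallest pos 12 -> NA
Op 3: route key 34: none >= 34, wrap to smallest pos 12 -> NA
Op 4: add NB@7 -> ring=[7:NB,12:NA]
Op 5: route key 18: none >= 18, wrap to smallest pos 7 -> NB
Op 6: remove NB -> ring=[12:NA]
Op 7: route key 37: none >= 37, wrap to smallest pos 12 -> NA
Op 8: route key 28: none >= 28, wrap to smallest pos 12 -> NA
Final route key 13: none >= 13, wrap to smallest pos 12 -> NA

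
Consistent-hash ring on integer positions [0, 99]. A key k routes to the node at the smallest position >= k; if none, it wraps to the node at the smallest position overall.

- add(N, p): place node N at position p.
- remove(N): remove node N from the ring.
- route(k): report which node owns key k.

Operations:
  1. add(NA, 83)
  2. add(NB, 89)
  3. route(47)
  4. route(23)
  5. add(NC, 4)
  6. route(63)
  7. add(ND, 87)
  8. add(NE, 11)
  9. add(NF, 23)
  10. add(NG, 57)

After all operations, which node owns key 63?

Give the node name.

Op 1: add NA@83 -> ring=[83:NA]
Op 2: add NB@89 -> ring=[83:NA,89:NB]
Op 3: route key 47: smallest pos >= 47 is 83 -> NA
Op 4: route key 23: smallest pos >= 23 is 83 -> NA
Op 5: add NC@4 -> ring=[4:NC,83:NA,89:NB]
Op 6: route key 63: smallest pos >= 63 is 83 -> NA
Op 7: add ND@87 -> ring=[4:NC,83:NA,87:ND,89:NB]
Op 8: add NE@11 -> ring=[4:NC,11:NE,83:NA,87:ND,89:NB]
Op 9: add NF@23 -> ring=[4:NC,11:NE,23:NF,83:NA,87:ND,89:NB]
Op 10: add NG@57 -> ring=[4:NC,11:NE,23:NF,57:NG,83:NA,87:ND,89:NB]
Final route key 63: smallest pos >= 63 is 83 -> NA

Answer: NA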